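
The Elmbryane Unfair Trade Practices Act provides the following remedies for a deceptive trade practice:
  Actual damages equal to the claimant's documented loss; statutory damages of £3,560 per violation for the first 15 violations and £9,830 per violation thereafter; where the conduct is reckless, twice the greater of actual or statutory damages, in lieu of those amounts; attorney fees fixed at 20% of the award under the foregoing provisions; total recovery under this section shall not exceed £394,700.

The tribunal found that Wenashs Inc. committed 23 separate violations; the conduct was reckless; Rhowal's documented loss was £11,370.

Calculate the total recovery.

First 15 violations: 15 × £3,560 = £53,400
Remaining violations: (23 − 15) × £9,830 = £78,640
Statutory damages: £53,400 + £78,640 = £132,040
Greater of actual damages (£11,370) or statutory damages (£132,040): £132,040
Doubled: 2 × £132,040 = £264,080
Attorney fees: 20% of £264,080 = £52,816
Total before cap: £264,080 + £52,816 = £316,896
Cap at £394,700: £316,896 is within the cap, no reduction.

£316,896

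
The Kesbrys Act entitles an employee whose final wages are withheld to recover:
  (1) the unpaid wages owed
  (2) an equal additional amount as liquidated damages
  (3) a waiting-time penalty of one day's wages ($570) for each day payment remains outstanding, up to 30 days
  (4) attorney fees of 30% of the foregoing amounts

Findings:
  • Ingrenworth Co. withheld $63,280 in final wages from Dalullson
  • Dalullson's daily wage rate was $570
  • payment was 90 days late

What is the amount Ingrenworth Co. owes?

$186,758

Liquidated damages (equal amount): $63,280
Penalty days: min(90, 30) = 30
Waiting-time penalty: 30 × $570 = $17,100
Subtotal: $63,280 + $63,280 + $17,100 = $143,660
Attorney fees: 30% of $143,660 = $43,098
Total award: $143,660 + $43,098 = $186,758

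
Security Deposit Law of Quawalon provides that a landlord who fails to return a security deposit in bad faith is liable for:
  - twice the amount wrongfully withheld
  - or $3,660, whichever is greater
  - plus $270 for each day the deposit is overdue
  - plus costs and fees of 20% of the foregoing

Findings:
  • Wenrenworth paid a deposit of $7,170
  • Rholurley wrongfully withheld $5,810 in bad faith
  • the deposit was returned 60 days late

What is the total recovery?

$33,384

Doubled: 2 × $5,810 = $11,620
Minimum $3,660: $11,620 meets the minimum, no increase.
Late-return penalty: 60 × $270 = $16,200
Damages plus late penalty: $11,620 + $16,200 = $27,820
Costs and fees: 20% of $27,820 = $5,564
Total recovery: $27,820 + $5,564 = $33,384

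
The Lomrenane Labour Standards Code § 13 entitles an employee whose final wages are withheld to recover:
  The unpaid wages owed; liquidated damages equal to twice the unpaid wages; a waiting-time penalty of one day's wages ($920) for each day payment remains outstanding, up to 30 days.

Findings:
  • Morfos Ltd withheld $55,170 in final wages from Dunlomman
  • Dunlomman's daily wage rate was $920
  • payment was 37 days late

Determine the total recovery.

Total award: $193,110

Doubled: 2 × $55,170 = $110,340
Penalty days: min(37, 30) = 30
Waiting-time penalty: 30 × $920 = $27,600
Total award: $55,170 + $110,340 + $27,600 = $193,110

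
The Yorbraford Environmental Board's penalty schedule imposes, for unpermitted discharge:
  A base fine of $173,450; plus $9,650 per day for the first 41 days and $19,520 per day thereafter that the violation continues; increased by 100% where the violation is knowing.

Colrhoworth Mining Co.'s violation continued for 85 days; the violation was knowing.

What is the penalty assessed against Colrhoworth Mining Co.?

First 41 days: 41 × $9,650 = $395,650
Remaining days: (85 − 41) × $19,520 = $858,880
Per-day component: $395,650 + $858,880 = $1,254,530
Base plus per-day: $173,450 + $1,254,530 = $1,427,980
Enhancement: 100% of $1,427,980 = $1,427,980
Enhanced fine: $1,427,980 + $1,427,980 = $2,855,960

Civil penalty: $2,855,960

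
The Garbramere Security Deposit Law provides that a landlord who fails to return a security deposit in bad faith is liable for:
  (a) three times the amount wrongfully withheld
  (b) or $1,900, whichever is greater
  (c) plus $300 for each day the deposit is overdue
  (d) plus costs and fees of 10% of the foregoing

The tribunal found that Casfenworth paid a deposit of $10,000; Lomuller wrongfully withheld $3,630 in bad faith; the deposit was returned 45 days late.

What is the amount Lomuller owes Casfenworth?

Trebled: 3 × $3,630 = $10,890
Minimum $1,900: $10,890 meets the minimum, no increase.
Late-return penalty: 45 × $300 = $13,500
Damages plus late penalty: $10,890 + $13,500 = $24,390
Costs and fees: 10% of $24,390 = $2,439
Total recovery: $24,390 + $2,439 = $26,829

$26,829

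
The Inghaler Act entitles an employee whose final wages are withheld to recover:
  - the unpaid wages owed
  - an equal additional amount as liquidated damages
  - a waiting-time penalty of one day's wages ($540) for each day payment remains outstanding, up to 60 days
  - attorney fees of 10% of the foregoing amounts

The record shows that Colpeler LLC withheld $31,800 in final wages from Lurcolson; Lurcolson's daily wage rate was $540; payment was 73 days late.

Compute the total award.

$105,600

Liquidated damages (equal amount): $31,800
Penalty days: min(73, 60) = 60
Waiting-time penalty: 60 × $540 = $32,400
Subtotal: $31,800 + $31,800 + $32,400 = $96,000
Attorney fees: 10% of $96,000 = $9,600
Total award: $96,000 + $9,600 = $105,600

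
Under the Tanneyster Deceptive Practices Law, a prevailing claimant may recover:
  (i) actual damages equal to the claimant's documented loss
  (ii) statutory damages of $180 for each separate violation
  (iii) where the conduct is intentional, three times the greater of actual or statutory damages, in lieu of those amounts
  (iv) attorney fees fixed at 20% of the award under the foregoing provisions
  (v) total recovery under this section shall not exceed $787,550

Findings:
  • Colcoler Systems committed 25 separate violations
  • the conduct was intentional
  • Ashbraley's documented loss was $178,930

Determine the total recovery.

Total recovery: $644,148

Statutory damages: 25 × $180 = $4,500
Greater of actual damages ($178,930) or statutory damages ($4,500): $178,930
Trebled: 3 × $178,930 = $536,790
Attorney fees: 20% of $536,790 = $107,358
Total before cap: $536,790 + $107,358 = $644,148
Cap at $787,550: $644,148 is within the cap, no reduction.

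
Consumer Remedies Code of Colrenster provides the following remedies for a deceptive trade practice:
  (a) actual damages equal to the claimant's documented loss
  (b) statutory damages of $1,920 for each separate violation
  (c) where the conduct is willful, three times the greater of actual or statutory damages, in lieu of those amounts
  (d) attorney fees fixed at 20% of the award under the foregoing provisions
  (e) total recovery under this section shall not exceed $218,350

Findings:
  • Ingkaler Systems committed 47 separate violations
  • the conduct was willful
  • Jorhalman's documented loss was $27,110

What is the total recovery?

$218,350

Statutory damages: 47 × $1,920 = $90,240
Greater of actual damages ($27,110) or statutory damages ($90,240): $90,240
Trebled: 3 × $90,240 = $270,720
Attorney fees: 20% of $270,720 = $54,144
Total before cap: $270,720 + $54,144 = $324,864
Cap at $218,350: $324,864 exceeds the cap → $218,350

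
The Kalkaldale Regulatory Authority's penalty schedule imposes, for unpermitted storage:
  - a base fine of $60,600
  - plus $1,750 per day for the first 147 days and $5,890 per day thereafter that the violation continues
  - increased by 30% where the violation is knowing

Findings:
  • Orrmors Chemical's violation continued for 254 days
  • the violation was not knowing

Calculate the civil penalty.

First 147 days: 147 × $1,750 = $257,250
Remaining days: (254 − 147) × $5,890 = $630,230
Per-day component: $257,250 + $630,230 = $887,480
Base plus per-day: $60,600 + $887,480 = $948,080
The violation was not knowing: no 30% increase.

Civil penalty: $948,080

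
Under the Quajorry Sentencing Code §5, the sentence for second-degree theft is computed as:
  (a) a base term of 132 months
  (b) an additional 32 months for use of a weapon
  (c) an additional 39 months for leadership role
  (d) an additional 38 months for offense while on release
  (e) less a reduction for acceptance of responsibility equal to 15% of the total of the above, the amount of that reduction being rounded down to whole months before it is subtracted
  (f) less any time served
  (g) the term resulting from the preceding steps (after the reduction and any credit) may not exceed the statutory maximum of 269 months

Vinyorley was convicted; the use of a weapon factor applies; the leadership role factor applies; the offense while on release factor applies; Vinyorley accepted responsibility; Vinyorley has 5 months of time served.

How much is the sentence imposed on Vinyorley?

200 months

Use of a weapon enhancement: +32 months
Leadership role enhancement: +39 months
Offense while on release enhancement: +38 months
Adjusted term: 132 months + 32 months + 39 months + 38 months = 241 months
Acceptance of responsibility reduction: 15% of 241 months = 36 months (rounded down)
After reduction: 241 − 36 = 205 months
Less time served: 205 months − 5 months = 200 months
Cap at 269 months: 200 months is within the cap, no reduction.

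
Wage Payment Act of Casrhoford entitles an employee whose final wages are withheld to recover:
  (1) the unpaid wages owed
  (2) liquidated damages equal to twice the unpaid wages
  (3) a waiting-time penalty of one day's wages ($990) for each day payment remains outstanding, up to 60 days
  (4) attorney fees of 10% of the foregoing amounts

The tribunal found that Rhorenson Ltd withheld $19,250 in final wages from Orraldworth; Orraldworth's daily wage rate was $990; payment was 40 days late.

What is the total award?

Doubled: 2 × $19,250 = $38,500
Penalty days: min(40, 60) = 40
Waiting-time penalty: 40 × $990 = $39,600
Subtotal: $19,250 + $38,500 + $39,600 = $97,350
Attorney fees: 10% of $97,350 = $9,735
Total award: $97,350 + $9,735 = $107,085

Total award: $107,085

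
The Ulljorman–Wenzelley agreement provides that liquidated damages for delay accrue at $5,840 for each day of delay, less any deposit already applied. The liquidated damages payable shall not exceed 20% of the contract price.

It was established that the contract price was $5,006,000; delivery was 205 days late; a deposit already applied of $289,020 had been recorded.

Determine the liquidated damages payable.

Per-day damages: 205 × $5,840 = $1,197,200
Less deposit already applied: $1,197,200 − $289,020 = $908,180
Cap: 20% of $5,006,000 = $1,001,200
Cap at $1,001,200: $908,180 is within the cap, no reduction.

$908,180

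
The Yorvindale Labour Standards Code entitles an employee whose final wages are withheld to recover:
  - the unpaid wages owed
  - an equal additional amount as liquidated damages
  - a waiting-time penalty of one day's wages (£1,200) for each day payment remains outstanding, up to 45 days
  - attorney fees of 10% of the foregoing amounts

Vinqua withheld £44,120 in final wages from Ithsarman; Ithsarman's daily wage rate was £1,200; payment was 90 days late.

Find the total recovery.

Liquidated damages (equal amount): £44,120
Penalty days: min(90, 45) = 45
Waiting-time penalty: 45 × £1,200 = £54,000
Subtotal: £44,120 + £44,120 + £54,000 = £142,240
Attorney fees: 10% of £142,240 = £14,224
Total award: £142,240 + £14,224 = £156,464

Total award: £156,464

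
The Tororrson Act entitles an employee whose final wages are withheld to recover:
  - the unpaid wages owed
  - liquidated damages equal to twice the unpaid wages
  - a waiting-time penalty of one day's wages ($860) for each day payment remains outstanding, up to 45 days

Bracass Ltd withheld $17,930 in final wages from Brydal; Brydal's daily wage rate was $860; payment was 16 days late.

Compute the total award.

$67,550

Doubled: 2 × $17,930 = $35,860
Penalty days: min(16, 45) = 16
Waiting-time penalty: 16 × $860 = $13,760
Total award: $17,930 + $35,860 + $13,760 = $67,550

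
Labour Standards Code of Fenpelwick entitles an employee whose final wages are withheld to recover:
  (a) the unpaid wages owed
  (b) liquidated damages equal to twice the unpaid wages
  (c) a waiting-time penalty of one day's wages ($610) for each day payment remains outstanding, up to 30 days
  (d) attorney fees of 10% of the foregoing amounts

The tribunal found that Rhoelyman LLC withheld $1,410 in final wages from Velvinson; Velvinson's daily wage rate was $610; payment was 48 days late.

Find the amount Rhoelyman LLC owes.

Doubled: 2 × $1,410 = $2,820
Penalty days: min(48, 30) = 30
Waiting-time penalty: 30 × $610 = $18,300
Subtotal: $1,410 + $2,820 + $18,300 = $22,530
Attorney fees: 10% of $22,530 = $2,253
Total award: $22,530 + $2,253 = $24,783

Total award: $24,783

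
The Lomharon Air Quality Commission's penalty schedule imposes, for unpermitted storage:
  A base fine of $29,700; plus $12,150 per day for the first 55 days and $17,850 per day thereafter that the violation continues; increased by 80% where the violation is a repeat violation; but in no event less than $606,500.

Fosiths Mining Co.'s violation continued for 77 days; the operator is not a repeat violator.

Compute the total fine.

First 55 days: 55 × $12,150 = $668,250
Remaining days: (77 − 55) × $17,850 = $392,700
Per-day component: $668,250 + $392,700 = $1,060,950
Base plus per-day: $29,700 + $1,060,950 = $1,090,650
The operator is not a repeat violator: no 80% increase.
Minimum $606,500: $1,090,650 meets the minimum, no increase.

$1,090,650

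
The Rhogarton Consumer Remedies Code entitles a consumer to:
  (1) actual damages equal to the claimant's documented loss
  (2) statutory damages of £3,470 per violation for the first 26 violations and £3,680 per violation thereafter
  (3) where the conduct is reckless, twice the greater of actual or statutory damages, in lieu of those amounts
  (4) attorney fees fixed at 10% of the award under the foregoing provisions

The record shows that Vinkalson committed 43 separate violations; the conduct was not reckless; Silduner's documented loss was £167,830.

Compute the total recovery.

£352,671

First 26 violations: 26 × £3,470 = £90,220
Remaining violations: (43 − 26) × £3,680 = £62,560
Statutory damages: £90,220 + £62,560 = £152,780
Conduct not reckless: the in-lieu enhancement does not apply.
Actual plus statutory damages: £167,830 + £152,780 = £320,610
Attorney fees: 10% of £320,610 = £32,061
Total recovery: £320,610 + £32,061 = £352,671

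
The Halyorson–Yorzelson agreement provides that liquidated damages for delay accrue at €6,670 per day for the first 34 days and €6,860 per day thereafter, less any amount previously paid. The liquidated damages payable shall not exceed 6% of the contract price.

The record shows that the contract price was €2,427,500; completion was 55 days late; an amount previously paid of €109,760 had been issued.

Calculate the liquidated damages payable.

First 34 days: 34 × €6,670 = €226,780
Remaining days: (55 − 34) × €6,860 = €144,060
Accrued per-day damages: €226,780 + €144,060 = €370,840
Less amount previously paid: €370,840 − €109,760 = €261,080
Cap: 6% of €2,427,500 = €145,650
Cap at €145,650: €261,080 exceeds the cap → €145,650

€145,650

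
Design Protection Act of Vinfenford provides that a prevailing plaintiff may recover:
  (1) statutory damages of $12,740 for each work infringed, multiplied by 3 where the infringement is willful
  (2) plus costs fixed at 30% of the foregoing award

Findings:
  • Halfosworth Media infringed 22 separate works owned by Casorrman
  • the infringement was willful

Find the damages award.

Statutory damages: 22 × $12,740 = $280,280
Trebled: 3 × $280,280 = $840,840
Costs: 30% of $840,840 = $252,252
Award plus costs: $840,840 + $252,252 = $1,093,092

$1,093,092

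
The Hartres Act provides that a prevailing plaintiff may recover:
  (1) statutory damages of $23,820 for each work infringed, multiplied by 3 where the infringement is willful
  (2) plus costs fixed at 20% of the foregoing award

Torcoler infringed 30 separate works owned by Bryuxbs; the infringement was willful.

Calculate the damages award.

$2,572,560

Statutory damages: 30 × $23,820 = $714,600
Trebled: 3 × $714,600 = $2,143,800
Costs: 20% of $2,143,800 = $428,760
Award plus costs: $2,143,800 + $428,760 = $2,572,560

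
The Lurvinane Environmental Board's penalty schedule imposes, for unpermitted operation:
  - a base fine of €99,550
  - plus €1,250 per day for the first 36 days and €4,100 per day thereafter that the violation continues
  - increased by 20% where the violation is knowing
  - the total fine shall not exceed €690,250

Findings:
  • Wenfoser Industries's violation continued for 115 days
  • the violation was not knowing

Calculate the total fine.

First 36 days: 36 × €1,250 = €45,000
Remaining days: (115 − 36) × €4,100 = €323,900
Per-day component: €45,000 + €323,900 = €368,900
Base plus per-day: €99,550 + €368,900 = €468,450
The violation was not knowing: no 20% increase.
Cap at €690,250: €468,450 is within the cap, no reduction.

€468,450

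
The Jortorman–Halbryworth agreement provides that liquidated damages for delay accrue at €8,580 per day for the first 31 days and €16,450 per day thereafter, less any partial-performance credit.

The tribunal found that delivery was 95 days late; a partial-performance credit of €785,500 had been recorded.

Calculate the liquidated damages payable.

First 31 days: 31 × €8,580 = €265,980
Remaining days: (95 − 31) × €16,450 = €1,052,800
Accrued per-day damages: €265,980 + €1,052,800 = €1,318,780
Less partial-performance credit: €1,318,780 − €785,500 = €533,280

Liquidated damages: €533,280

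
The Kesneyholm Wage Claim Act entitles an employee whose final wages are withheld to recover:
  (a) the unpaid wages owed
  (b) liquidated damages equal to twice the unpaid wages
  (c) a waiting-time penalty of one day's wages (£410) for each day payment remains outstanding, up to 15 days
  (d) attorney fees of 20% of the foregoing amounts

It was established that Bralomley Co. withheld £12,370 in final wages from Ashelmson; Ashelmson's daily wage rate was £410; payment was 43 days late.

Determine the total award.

Doubled: 2 × £12,370 = £24,740
Penalty days: min(43, 15) = 15
Waiting-time penalty: 15 × £410 = £6,150
Subtotal: £12,370 + £24,740 + £6,150 = £43,260
Attorney fees: 20% of £43,260 = £8,652
Total award: £43,260 + £8,652 = £51,912

£51,912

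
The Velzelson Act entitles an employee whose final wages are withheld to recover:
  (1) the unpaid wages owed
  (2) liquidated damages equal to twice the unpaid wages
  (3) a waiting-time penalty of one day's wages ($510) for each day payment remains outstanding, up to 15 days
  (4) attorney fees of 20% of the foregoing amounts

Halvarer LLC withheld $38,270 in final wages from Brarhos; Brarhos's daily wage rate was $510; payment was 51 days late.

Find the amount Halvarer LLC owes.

Doubled: 2 × $38,270 = $76,540
Penalty days: min(51, 15) = 15
Waiting-time penalty: 15 × $510 = $7,650
Subtotal: $38,270 + $76,540 + $7,650 = $122,460
Attorney fees: 20% of $122,460 = $24,492
Total award: $122,460 + $24,492 = $146,952

$146,952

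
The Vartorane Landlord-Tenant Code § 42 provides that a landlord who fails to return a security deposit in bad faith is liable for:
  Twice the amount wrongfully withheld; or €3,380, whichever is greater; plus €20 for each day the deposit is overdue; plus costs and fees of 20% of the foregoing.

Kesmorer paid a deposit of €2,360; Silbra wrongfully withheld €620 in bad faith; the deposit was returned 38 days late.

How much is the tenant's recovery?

Doubled: 2 × €620 = €1,240
Minimum €3,380: €1,240 is below the minimum → €3,380
Late-return penalty: 38 × €20 = €760
Damages plus late penalty: €3,380 + €760 = €4,140
Costs and fees: 20% of €4,140 = €828
Total recovery: €4,140 + €828 = €4,968

€4,968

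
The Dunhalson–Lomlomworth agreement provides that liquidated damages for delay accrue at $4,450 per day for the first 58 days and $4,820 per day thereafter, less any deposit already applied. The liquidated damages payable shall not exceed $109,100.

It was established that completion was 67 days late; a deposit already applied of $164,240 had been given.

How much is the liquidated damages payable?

First 58 days: 58 × $4,450 = $258,100
Remaining days: (67 − 58) × $4,820 = $43,380
Accrued per-day damages: $258,100 + $43,380 = $301,480
Less deposit already applied: $301,480 − $164,240 = $137,240
Cap at $109,100: $137,240 exceeds the cap → $109,100

$109,100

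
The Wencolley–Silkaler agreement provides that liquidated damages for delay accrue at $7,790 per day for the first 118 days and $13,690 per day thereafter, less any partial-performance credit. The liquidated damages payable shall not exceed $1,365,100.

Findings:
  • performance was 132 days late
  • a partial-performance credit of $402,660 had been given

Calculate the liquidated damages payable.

$708,220

First 118 days: 118 × $7,790 = $919,220
Remaining days: (132 − 118) × $13,690 = $191,660
Accrued per-day damages: $919,220 + $191,660 = $1,110,880
Less partial-performance credit: $1,110,880 − $402,660 = $708,220
Cap at $1,365,100: $708,220 is within the cap, no reduction.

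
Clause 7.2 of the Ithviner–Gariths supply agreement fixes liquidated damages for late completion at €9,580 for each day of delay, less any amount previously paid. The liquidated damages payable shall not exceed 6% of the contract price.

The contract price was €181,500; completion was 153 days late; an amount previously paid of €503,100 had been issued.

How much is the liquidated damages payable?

Per-day damages: 153 × €9,580 = €1,465,740
Less amount previously paid: €1,465,740 − €503,100 = €962,640
Cap: 6% of €181,500 = €10,890
Cap at €10,890: €962,640 exceeds the cap → €10,890

€10,890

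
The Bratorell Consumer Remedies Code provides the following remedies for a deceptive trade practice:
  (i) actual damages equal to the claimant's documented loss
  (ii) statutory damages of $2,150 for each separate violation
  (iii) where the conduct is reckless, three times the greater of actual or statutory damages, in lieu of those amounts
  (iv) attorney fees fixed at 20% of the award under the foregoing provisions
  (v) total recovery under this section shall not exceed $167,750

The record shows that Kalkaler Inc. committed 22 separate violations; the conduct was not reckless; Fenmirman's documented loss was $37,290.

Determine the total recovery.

$101,508

Statutory damages: 22 × $2,150 = $47,300
Conduct not reckless: the in-lieu enhancement does not apply.
Actual plus statutory damages: $37,290 + $47,300 = $84,590
Attorney fees: 20% of $84,590 = $16,918
Total before cap: $84,590 + $16,918 = $101,508
Cap at $167,750: $101,508 is within the cap, no reduction.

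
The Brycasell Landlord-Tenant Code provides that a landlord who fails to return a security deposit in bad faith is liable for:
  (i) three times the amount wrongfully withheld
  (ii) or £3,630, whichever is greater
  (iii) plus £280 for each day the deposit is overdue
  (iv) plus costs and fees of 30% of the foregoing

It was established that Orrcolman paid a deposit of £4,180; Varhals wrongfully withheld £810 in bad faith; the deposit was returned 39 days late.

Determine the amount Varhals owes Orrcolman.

£18,915

Trebled: 3 × £810 = £2,430
Minimum £3,630: £2,430 is below the minimum → £3,630
Late-return penalty: 39 × £280 = £10,920
Damages plus late penalty: £3,630 + £10,920 = £14,550
Costs and fees: 30% of £14,550 = £4,365
Total recovery: £14,550 + £4,365 = £18,915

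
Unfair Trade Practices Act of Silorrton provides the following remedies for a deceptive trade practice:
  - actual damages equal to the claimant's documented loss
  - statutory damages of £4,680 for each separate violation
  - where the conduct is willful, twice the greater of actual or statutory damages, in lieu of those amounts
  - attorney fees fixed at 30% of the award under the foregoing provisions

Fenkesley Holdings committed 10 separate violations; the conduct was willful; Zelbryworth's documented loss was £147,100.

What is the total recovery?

£382,460

Statutory damages: 10 × £4,680 = £46,800
Greater of actual damages (£147,100) or statutory damages (£46,800): £147,100
Doubled: 2 × £147,100 = £294,200
Attorney fees: 30% of £294,200 = £88,260
Total recovery: £294,200 + £88,260 = £382,460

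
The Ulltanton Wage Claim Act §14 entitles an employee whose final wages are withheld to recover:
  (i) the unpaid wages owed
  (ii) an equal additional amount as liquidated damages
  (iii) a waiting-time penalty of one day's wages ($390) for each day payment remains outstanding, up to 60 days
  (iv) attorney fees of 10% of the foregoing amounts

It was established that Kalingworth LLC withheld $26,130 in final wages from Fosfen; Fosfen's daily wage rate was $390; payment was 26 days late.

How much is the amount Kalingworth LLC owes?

$68,640

Liquidated damages (equal amount): $26,130
Penalty days: min(26, 60) = 26
Waiting-time penalty: 26 × $390 = $10,140
Subtotal: $26,130 + $26,130 + $10,140 = $62,400
Attorney fees: 10% of $62,400 = $6,240
Total award: $62,400 + $6,240 = $68,640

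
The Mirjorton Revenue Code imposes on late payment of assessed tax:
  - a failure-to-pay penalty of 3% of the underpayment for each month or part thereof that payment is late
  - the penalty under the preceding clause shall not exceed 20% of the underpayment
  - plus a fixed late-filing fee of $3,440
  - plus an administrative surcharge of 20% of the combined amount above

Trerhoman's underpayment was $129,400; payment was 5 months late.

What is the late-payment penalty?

Accrued rate: 3% × 5 = 15%, capped at 20% → 15%
Failure-to-pay penalty: 15% of $129,400 = $19,410
Penalty before surcharge: $19,410 + $3,440 = $22,850
Administrative surcharge: 20% of $22,850 = $4,570
Total penalty: $22,850 + $4,570 = $27,420

Penalty: $27,420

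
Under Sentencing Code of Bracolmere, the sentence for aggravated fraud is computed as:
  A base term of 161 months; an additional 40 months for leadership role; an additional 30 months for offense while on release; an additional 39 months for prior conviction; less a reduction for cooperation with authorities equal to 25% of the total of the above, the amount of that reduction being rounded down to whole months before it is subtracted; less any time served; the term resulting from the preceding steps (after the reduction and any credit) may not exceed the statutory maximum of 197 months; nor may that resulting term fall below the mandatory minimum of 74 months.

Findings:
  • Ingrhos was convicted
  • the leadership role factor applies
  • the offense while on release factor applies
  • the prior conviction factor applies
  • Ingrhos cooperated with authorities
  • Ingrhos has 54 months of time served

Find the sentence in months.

Sentence: 149 months

Leadership role enhancement: +40 months
Offense while on release enhancement: +30 months
Prior conviction enhancement: +39 months
Adjusted term: 161 months + 40 months + 30 months + 39 months = 270 months
Cooperation with authorities reduction: 25% of 270 months = 67 months (rounded down)
After reduction: 270 − 67 = 203 months
Less time served: 203 months − 54 months = 149 months
Cap at 197 months: 149 months is within the cap, no reduction.
Minimum 74 months: 149 months meets the minimum, no increase.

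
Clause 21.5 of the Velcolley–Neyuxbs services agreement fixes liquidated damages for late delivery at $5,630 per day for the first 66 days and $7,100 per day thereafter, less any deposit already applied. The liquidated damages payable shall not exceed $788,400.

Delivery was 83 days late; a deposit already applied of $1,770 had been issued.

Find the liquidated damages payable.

Liquidated damages: $490,510

First 66 days: 66 × $5,630 = $371,580
Remaining days: (83 − 66) × $7,100 = $120,700
Accrued per-day damages: $371,580 + $120,700 = $492,280
Less deposit already applied: $492,280 − $1,770 = $490,510
Cap at $788,400: $490,510 is within the cap, no reduction.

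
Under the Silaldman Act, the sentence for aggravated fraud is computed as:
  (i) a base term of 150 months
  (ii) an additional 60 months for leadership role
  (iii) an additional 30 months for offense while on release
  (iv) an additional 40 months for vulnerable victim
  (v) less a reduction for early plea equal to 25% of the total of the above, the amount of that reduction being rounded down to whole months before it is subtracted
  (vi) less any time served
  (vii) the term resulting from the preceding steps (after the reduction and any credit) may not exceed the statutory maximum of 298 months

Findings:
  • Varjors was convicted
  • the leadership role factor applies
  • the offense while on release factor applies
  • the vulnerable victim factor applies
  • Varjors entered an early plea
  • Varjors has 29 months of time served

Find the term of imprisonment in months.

Leadership role enhancement: +60 months
Offense while on release enhancement: +30 months
Vulnerable victim enhancement: +40 months
Adjusted term: 150 months + 60 months + 30 months + 40 months = 280 months
Early plea reduction: 25% of 280 months = 70 months (rounded down)
After reduction: 280 − 70 = 210 months
Less time served: 210 months − 29 months = 181 months
Cap at 298 months: 181 months is within the cap, no reduction.

Sentence: 181 months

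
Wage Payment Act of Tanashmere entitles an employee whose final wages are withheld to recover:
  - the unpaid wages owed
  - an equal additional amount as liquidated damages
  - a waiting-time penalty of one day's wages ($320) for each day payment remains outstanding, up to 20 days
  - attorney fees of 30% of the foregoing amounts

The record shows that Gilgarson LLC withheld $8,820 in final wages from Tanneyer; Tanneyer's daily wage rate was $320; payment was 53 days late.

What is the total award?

$31,252

Liquidated damages (equal amount): $8,820
Penalty days: min(53, 20) = 20
Waiting-time penalty: 20 × $320 = $6,400
Subtotal: $8,820 + $8,820 + $6,400 = $24,040
Attorney fees: 30% of $24,040 = $7,212
Total award: $24,040 + $7,212 = $31,252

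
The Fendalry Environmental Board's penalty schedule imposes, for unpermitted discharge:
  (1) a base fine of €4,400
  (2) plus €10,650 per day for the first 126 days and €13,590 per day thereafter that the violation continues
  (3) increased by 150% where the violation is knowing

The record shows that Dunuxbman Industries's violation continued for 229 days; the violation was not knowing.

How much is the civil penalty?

First 126 days: 126 × €10,650 = €1,341,900
Remaining days: (229 − 126) × €13,590 = €1,399,770
Per-day component: €1,341,900 + €1,399,770 = €2,741,670
Base plus per-day: €4,400 + €2,741,670 = €2,746,070
The violation was not knowing: no 150% increase.

€2,746,070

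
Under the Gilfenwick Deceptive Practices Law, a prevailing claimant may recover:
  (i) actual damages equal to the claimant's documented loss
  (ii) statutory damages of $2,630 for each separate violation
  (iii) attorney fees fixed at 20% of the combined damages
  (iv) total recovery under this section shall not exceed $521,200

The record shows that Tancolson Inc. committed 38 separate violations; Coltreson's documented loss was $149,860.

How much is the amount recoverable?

$299,760

Statutory damages: 38 × $2,630 = $99,940
Combined damages: $149,860 + $99,940 = $249,800
Attorney fees: 20% of $249,800 = $49,960
Total before cap: $249,800 + $49,960 = $299,760
Cap at $521,200: $299,760 is within the cap, no reduction.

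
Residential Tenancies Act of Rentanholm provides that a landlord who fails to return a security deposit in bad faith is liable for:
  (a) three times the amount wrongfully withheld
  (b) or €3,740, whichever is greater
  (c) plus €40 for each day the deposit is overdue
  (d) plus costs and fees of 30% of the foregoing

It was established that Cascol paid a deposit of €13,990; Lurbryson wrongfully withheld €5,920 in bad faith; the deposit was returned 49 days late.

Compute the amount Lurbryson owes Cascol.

Trebled: 3 × €5,920 = €17,760
Minimum €3,740: €17,760 meets the minimum, no increase.
Late-return penalty: 49 × €40 = €1,960
Damages plus late penalty: €17,760 + €1,960 = €19,720
Costs and fees: 30% of €19,720 = €5,916
Total recovery: €19,720 + €5,916 = €25,636

€25,636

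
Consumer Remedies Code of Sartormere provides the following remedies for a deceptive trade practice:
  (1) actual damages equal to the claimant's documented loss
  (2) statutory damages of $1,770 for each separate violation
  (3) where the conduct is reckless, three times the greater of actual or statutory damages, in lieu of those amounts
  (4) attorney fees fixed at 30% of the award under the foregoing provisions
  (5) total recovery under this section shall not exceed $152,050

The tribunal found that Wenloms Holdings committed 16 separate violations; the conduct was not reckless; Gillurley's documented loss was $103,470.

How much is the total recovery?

$152,050

Statutory damages: 16 × $1,770 = $28,320
Conduct not reckless: the in-lieu enhancement does not apply.
Actual plus statutory damages: $103,470 + $28,320 = $131,790
Attorney fees: 30% of $131,790 = $39,537
Total before cap: $131,790 + $39,537 = $171,327
Cap at $152,050: $171,327 exceeds the cap → $152,050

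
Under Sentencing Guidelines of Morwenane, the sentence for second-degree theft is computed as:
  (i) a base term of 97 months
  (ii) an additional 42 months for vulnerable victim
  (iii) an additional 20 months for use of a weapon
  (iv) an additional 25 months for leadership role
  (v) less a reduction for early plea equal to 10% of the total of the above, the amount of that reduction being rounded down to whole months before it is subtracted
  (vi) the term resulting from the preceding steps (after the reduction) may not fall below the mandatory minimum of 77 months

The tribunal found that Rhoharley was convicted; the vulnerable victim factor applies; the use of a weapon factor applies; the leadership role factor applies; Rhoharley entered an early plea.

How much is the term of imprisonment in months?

Vulnerable victim enhancement: +42 months
Use of a weapon enhancement: +20 months
Leadership role enhancement: +25 months
Adjusted term: 97 months + 42 months + 20 months + 25 months = 184 months
Early plea reduction: 10% of 184 months = 18 months (rounded down)
After reduction: 184 − 18 = 166 months
Minimum 77 months: 166 months meets the minimum, no increase.

166 months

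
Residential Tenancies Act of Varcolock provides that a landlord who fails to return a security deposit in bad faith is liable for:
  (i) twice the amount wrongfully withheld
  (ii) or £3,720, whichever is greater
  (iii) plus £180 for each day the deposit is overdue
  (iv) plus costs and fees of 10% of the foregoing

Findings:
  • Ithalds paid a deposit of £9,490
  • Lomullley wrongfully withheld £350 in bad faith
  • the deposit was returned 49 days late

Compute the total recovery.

Recovery: £13,794

Doubled: 2 × £350 = £700
Minimum £3,720: £700 is below the minimum → £3,720
Late-return penalty: 49 × £180 = £8,820
Damages plus late penalty: £3,720 + £8,820 = £12,540
Costs and fees: 10% of £12,540 = £1,254
Total recovery: £12,540 + £1,254 = £13,794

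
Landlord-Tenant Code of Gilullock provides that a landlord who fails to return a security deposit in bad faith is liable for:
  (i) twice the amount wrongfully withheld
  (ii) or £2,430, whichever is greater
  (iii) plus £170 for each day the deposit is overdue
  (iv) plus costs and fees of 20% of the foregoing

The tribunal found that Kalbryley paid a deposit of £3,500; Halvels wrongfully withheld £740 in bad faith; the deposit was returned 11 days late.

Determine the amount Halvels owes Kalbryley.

£5,160

Doubled: 2 × £740 = £1,480
Minimum £2,430: £1,480 is below the minimum → £2,430
Late-return penalty: 11 × £170 = £1,870
Damages plus late penalty: £2,430 + £1,870 = £4,300
Costs and fees: 20% of £4,300 = £860
Total recovery: £4,300 + £860 = £5,160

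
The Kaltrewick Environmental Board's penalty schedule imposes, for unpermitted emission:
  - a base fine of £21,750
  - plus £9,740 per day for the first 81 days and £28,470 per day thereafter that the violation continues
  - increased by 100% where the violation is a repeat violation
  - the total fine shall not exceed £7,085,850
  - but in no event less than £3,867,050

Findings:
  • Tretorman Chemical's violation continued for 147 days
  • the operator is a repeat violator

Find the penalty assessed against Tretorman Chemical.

First 81 days: 81 × £9,740 = £788,940
Remaining days: (147 − 81) × £28,470 = £1,879,020
Per-day component: £788,940 + £1,879,020 = £2,667,960
Base plus per-day: £21,750 + £2,667,960 = £2,689,710
Enhancement: 100% of £2,689,710 = £2,689,710
Enhanced fine: £2,689,710 + £2,689,710 = £5,379,420
Cap at £7,085,850: £5,379,420 is within the cap, no reduction.
Minimum £3,867,050: £5,379,420 meets the minimum, no increase.

£5,379,420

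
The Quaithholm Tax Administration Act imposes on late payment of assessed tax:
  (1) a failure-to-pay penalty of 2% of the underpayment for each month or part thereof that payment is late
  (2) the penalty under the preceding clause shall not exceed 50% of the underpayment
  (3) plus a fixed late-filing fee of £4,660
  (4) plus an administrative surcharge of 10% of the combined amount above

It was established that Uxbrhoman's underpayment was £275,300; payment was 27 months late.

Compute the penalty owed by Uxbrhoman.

Accrued rate: 2% × 27 = 54%, capped at 50% → 50%
Failure-to-pay penalty: 50% of £275,300 = £137,650
Penalty before surcharge: £137,650 + £4,660 = £142,310
Administrative surcharge: 10% of £142,310 = £14,231
Total penalty: £142,310 + £14,231 = £156,541

£156,541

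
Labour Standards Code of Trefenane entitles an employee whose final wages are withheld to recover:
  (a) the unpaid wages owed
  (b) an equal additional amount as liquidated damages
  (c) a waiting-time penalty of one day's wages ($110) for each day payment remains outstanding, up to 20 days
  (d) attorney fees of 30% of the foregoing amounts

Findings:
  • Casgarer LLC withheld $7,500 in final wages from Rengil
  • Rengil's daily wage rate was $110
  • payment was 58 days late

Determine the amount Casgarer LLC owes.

Liquidated damages (equal amount): $7,500
Penalty days: min(58, 20) = 20
Waiting-time penalty: 20 × $110 = $2,200
Subtotal: $7,500 + $7,500 + $2,200 = $17,200
Attorney fees: 30% of $17,200 = $5,160
Total award: $17,200 + $5,160 = $22,360

$22,360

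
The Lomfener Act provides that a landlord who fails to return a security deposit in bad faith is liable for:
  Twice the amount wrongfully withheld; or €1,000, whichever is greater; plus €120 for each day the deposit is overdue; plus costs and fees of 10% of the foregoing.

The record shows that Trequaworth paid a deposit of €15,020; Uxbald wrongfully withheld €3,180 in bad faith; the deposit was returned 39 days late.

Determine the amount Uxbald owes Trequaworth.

€12,144

Doubled: 2 × €3,180 = €6,360
Minimum €1,000: €6,360 meets the minimum, no increase.
Late-return penalty: 39 × €120 = €4,680
Damages plus late penalty: €6,360 + €4,680 = €11,040
Costs and fees: 10% of €11,040 = €1,104
Total recovery: €11,040 + €1,104 = €12,144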